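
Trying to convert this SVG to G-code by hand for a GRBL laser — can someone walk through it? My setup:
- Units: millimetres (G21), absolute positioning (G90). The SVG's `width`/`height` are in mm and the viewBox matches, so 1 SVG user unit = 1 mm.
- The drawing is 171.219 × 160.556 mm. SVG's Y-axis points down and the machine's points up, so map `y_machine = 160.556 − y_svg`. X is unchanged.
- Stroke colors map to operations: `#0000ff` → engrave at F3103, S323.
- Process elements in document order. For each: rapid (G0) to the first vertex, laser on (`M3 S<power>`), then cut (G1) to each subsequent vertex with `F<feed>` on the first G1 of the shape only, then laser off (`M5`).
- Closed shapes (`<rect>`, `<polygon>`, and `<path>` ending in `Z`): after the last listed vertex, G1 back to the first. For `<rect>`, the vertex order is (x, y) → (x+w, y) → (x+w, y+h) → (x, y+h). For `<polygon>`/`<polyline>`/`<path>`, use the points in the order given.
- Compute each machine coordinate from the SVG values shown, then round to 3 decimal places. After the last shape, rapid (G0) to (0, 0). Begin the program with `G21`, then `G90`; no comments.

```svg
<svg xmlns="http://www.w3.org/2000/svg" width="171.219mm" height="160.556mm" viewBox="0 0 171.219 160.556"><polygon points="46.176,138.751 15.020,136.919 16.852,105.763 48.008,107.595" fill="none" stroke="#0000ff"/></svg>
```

1 u = 1 mm; y_m = 160.556 − y.

[1] `<polygon>` regular polygon, #0000ff→engrave S323 F3103: (46.176,21.805) → (15.020,23.637) → (16.852,54.793) → (48.008,52.961) → (46.176,21.805) (closed)

G21
G90
G0 X46.176 Y21.805
M3 S323
G1 X15.020 Y23.637 F3103
G1 X16.852 Y54.793
G1 X48.008 Y52.961
G1 X46.176 Y21.805
M5
G0 X0.000 Y0.000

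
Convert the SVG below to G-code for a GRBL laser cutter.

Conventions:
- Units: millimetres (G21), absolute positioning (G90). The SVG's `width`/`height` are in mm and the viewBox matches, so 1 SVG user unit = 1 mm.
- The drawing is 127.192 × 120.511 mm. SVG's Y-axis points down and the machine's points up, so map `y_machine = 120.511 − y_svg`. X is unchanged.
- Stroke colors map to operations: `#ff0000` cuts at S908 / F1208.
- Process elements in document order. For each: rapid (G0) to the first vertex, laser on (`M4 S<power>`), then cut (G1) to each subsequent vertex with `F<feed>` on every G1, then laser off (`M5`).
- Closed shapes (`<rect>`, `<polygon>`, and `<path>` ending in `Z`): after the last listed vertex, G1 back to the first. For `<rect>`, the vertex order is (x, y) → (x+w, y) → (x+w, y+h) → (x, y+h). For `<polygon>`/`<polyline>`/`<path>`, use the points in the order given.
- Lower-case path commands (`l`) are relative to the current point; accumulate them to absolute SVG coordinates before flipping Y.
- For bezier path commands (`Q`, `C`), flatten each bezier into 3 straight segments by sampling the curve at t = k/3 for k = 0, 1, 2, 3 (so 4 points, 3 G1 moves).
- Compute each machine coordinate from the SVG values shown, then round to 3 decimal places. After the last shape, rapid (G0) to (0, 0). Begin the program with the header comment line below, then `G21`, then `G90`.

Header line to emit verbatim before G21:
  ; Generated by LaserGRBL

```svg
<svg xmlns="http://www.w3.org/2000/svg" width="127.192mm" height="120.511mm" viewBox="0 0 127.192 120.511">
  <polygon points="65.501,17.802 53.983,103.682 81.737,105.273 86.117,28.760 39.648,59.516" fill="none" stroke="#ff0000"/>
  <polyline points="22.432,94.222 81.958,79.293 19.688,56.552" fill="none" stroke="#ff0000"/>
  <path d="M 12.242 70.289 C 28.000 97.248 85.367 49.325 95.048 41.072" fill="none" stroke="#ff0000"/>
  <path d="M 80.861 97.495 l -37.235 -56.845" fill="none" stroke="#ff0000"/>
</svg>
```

viewBox `0 0 127.192 120.511` with mm width/height → 1 unit = 1 mm. Flip: y_m = 120.511 − y_svg.

**Shape 1** — `<polygon>` closed polygon, stroke `#ff0000` → cut (S908, F1208). Machine vertices: (65.501,102.709) → (53.983,16.829) → (81.737,15.238) → (86.117,91.751) → (39.648,60.995) → (65.501,102.709). Closed: final G1 returns to the first vertex.

**Shape 2** — `<polyline>` open polyline, stroke `#ff0000` → cut (S908, F1208). Machine vertices: (22.432,26.289) → (81.958,41.218) → (19.688,63.959). Open path.

**Shape 3** — `<path>` cubic bezier, stroke `#ff0000` → cut (S908, F1208). Control points (SVG): P0=(12.242,70.289), P1=(28.000,97.248), P2=(85.367,49.325), P3=(95.048,41.072); sampled at t=k/3. Machine vertices: (12.242,50.222) → (38.562,43.981) → (72.779,62.205) → (95.048,79.439). Open path.

**Shape 4** — `<path>` line segment, stroke `#ff0000` → cut (S908, F1208). Machine vertices: (80.861,23.016) → (43.626,79.861). Open path.

; Generated by LaserGRBL
G21
G90
G0 X65.501 Y102.709
M4 S908
G1 X53.983 Y16.829 F1208
G1 X81.737 Y15.238 F1208
G1 X86.117 Y91.751 F1208
G1 X39.648 Y60.995 F1208
G1 X65.501 Y102.709 F1208
M5
G0 X22.432 Y26.289
M4 S908
G1 X81.958 Y41.218 F1208
G1 X19.688 Y63.959 F1208
M5
G0 X12.242 Y50.222
M4 S908
G1 X38.562 Y43.981 F1208
G1 X72.779 Y62.205 F1208
G1 X95.048 Y79.439 F1208
M5
G0 X80.861 Y23.016
M4 S908
G1 X43.626 Y79.861 F1208
M5
G0 X0.000 Y0.000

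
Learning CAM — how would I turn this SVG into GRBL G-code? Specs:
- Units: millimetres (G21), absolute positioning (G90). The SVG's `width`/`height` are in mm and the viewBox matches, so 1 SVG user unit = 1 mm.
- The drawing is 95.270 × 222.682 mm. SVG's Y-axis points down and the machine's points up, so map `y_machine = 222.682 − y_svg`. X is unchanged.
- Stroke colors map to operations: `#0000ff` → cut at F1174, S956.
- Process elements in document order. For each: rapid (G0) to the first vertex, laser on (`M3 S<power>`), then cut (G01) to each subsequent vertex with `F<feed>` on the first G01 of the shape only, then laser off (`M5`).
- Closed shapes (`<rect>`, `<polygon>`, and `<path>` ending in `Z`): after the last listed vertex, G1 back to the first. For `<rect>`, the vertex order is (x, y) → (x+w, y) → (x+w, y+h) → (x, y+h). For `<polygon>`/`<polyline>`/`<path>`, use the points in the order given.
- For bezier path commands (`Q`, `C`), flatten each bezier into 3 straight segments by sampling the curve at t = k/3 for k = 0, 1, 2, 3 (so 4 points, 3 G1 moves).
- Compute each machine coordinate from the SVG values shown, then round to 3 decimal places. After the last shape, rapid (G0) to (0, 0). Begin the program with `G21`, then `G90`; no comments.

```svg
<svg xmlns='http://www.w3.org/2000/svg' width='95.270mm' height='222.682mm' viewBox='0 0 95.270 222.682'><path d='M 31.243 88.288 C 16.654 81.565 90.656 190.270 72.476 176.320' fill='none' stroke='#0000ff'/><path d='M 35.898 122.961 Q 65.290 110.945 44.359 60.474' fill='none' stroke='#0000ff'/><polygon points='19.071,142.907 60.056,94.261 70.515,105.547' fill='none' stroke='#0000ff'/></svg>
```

Since the viewBox matches the mm dimensions, user units are millimetres directly. The only transform is the Y-flip y_m = 222.682 − y_svg.

Shape 1 is a cubic bezier drawn with `<path>`. Its stroke #0000ff means cut at S956, F1174. After flipping Y the toolpath is (31.243,134.394) → (39.489,111.459) → (66.624,64.479) → (72.476,46.362).

Shape 2 is a quadratic bezier drawn with `<path>`. Its stroke #0000ff means cut at S956, F1174. After flipping Y the toolpath is (35.898,99.721) → (49.901,112.004) → (52.722,132.833) → (44.359,162.208).

Shape 3 is a closed polygon drawn with `<polygon>`. Its stroke #0000ff means cut at S956, F1174. After flipping Y the toolpath is (19.071,79.775) → (60.056,128.421) → (70.515,117.135) → (19.071,79.775), returning to the start.

G21
G90
G0 X31.243 Y134.394
M3 S956
G01 X39.489 Y111.459 F1174
G01 X66.624 Y64.479
G01 X72.476 Y46.362
M5
G0 X35.898 Y99.721
M3 S956
G01 X49.901 Y112.004 F1174
G01 X52.722 Y132.833
G01 X44.359 Y162.208
M5
G0 X19.071 Y79.775
M3 S956
G01 X60.056 Y128.421 F1174
G01 X70.515 Y117.135
G01 X19.071 Y79.775
M5
G0 X0.000 Y0.000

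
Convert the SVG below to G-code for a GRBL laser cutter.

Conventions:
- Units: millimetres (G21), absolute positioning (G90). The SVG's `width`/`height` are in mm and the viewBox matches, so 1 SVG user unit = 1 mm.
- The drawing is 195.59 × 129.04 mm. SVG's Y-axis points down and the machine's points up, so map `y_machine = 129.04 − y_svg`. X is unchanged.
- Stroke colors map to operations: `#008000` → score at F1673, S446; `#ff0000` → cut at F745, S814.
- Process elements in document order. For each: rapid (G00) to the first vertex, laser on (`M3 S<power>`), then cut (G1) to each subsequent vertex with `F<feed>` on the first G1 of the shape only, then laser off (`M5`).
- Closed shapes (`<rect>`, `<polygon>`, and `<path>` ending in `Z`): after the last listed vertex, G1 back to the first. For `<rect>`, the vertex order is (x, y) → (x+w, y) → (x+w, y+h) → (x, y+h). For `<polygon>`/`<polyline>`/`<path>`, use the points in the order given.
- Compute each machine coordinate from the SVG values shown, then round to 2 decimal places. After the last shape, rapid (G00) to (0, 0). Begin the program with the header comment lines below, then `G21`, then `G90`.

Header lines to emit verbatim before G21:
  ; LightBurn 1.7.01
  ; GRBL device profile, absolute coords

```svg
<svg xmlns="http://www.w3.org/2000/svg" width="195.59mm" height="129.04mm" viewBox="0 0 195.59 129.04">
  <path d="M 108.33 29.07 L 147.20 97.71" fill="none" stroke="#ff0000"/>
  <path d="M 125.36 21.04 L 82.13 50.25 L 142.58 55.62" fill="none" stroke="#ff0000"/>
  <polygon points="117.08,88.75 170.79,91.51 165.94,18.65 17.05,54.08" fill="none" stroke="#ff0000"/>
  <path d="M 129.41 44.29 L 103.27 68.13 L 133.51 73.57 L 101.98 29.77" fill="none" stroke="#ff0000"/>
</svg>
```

1 u = 1 mm; y_m = 129.04 − y.

[1] `<path>` line segment, #ff0000→cut S814 F745: (108.33,99.97) → (147.20,31.33)

[2] `<path>` open polyline, #ff0000→cut S814 F745: (125.36,108.00) → (82.13,78.79) → (142.58,73.42)

[3] `<polygon>` closed polygon, #ff0000→cut S814 F745: (117.08,40.29) → (170.79,37.53) → (165.94,110.39) → (17.05,74.96) → (117.08,40.29) (closed)

[4] `<path>` open polyline, #ff0000→cut S814 F745: (129.41,84.75) → (103.27,60.91) → (133.51,55.47) → (101.98,99.27)

; LightBurn 1.7.01
; GRBL device profile, absolute coords
G21
G90
G00 X108.33 Y99.97
M3 S814
G1 X147.20 Y31.33 F745
M5
G00 X125.36 Y108.00
M3 S814
G1 X82.13 Y78.79 F745
G1 X142.58 Y73.42
M5
G00 X117.08 Y40.29
M3 S814
G1 X170.79 Y37.53 F745
G1 X165.94 Y110.39
G1 X17.05 Y74.96
G1 X117.08 Y40.29
M5
G00 X129.41 Y84.75
M3 S814
G1 X103.27 Y60.91 F745
G1 X133.51 Y55.47
G1 X101.98 Y99.27
M5
G00 X0.00 Y0.00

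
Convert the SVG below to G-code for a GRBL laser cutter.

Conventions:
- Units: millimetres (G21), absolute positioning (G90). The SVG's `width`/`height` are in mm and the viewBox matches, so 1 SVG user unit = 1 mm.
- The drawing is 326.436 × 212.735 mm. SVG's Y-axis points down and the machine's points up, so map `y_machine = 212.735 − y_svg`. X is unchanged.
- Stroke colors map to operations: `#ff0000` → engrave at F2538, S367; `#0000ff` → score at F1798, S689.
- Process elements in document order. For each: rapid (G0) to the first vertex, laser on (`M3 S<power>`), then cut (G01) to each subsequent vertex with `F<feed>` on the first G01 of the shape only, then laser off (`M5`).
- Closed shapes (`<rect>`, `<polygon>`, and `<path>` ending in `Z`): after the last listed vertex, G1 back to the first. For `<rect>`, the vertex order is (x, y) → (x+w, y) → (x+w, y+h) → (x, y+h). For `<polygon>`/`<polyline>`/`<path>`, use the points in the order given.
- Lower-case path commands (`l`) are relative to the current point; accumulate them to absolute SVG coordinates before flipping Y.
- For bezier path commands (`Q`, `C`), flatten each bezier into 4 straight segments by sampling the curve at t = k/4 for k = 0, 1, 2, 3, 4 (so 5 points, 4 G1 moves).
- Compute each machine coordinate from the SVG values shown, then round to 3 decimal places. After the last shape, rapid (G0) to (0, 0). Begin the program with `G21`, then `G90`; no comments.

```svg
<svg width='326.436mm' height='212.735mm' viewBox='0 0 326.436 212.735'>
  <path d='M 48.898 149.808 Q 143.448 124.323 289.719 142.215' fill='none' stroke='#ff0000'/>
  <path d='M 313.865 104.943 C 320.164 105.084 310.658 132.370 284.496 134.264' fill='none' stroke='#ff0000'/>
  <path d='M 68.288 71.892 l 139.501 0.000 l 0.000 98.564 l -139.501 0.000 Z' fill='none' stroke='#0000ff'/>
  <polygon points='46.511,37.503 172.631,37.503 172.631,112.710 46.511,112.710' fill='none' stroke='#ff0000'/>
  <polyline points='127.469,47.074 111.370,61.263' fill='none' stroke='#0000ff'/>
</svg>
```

1 u = 1 mm; y_m = 212.735 − y.

[1] `<path>` quadratic bezier, #ff0000→engrave S367 F2538: (48.898,62.927) → (99.406,72.958) → (156.378,77.568) → (219.816,76.755) → (289.719,70.520)

[2] `<path>` cubic bezier, #ff0000→engrave S367 F2538: (313.865,107.792) → (315.613,103.417) → (311.353,93.789) → (301.008,83.832) → (284.496,78.471)

[3] `<path>` rectangle, #0000ff→score S689 F1798: (68.288,140.843) → (207.789,140.843) → (207.789,42.279) → (68.288,42.279) → (68.288,140.843) (closed)

[4] `<polygon>` rectangle, #ff0000→engrave S367 F2538: (46.511,175.232) → (172.631,175.232) → (172.631,100.025) → (46.511,100.025) → (46.511,175.232) (closed)

[5] `<polyline>` line segment, #0000ff→score S689 F1798: (127.469,165.661) → (111.370,151.472)

G21
G90
G0 X48.898 Y62.927
M3 S367
G01 X99.406 Y72.958 F2538
G01 X156.378 Y77.568
G01 X219.816 Y76.755
G01 X289.719 Y70.520
M5
G0 X313.865 Y107.792
M3 S367
G01 X315.613 Y103.417 F2538
G01 X311.353 Y93.789
G01 X301.008 Y83.832
G01 X284.496 Y78.471
M5
G0 X68.288 Y140.843
M3 S689
G01 X207.789 Y140.843 F1798
G01 X207.789 Y42.279
G01 X68.288 Y42.279
G01 X68.288 Y140.843
M5
G0 X46.511 Y175.232
M3 S367
G01 X172.631 Y175.232 F2538
G01 X172.631 Y100.025
G01 X46.511 Y100.025
G01 X46.511 Y175.232
M5
G0 X127.469 Y165.661
M3 S689
G01 X111.370 Y151.472 F1798
M5
G0 X0.000 Y0.000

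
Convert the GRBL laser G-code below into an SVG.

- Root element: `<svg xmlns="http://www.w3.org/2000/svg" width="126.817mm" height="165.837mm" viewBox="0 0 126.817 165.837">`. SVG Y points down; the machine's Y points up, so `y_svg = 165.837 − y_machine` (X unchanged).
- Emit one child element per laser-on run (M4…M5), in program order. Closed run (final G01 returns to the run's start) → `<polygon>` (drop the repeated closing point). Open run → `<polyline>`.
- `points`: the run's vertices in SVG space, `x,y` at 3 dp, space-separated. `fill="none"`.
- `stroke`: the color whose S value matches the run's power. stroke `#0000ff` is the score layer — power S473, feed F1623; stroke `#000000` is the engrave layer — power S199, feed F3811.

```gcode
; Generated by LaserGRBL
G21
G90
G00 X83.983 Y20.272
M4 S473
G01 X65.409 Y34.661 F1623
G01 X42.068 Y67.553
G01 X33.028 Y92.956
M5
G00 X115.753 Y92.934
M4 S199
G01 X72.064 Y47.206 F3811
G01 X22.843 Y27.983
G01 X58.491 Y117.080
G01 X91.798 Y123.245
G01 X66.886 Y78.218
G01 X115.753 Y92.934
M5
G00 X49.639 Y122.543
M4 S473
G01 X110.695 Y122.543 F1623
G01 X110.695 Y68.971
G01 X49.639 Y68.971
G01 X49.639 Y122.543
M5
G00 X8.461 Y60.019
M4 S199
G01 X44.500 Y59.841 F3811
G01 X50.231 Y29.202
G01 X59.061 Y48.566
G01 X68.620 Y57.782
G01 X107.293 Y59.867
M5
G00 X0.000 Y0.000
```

<svg xmlns="http://www.w3.org/2000/svg" width="126.817mm" height="165.837mm" viewBox="0 0 126.817 165.837">
  <polyline points="83.983,145.565 65.409,131.176 42.068,98.284 33.028,72.881" fill="none" stroke="#0000ff"/>
  <polygon points="115.753,72.903 72.064,118.631 22.843,137.854 58.491,48.757 91.798,42.592 66.886,87.619" fill="none" stroke="#000000"/>
  <polygon points="49.639,43.294 110.695,43.294 110.695,96.866 49.639,96.866" fill="none" stroke="#0000ff"/>
  <polyline points="8.461,105.818 44.500,105.996 50.231,136.635 59.061,117.271 68.620,108.055 107.293,105.970" fill="none" stroke="#000000"/>
</svg>

Machine Y-up, SVG Y-down with viewBox height 165.837, so y_svg = 165.837 − y_machine; X carries over.

Run 1: S473 ⇒ score layer `#0000ff`. The run is open, so emit a `<polyline>` with points (Y-flipped): 83.983,145.565 65.409,131.176 42.068,98.284 33.028,72.881.

Run 2: power S199 maps to stroke `#000000` (engrave). The run returns to its start, so emit a `<polygon>` with points (Y-flipped): 115.753,72.903 72.064,118.631 22.843,137.854 58.491,48.757 91.798,42.592 66.886,87.619.

Run 3: the run's S473 means `#0000ff` (score). The run returns to its start, so emit a `<polygon>` with points (Y-flipped): 49.639,43.294 110.695,43.294 110.695,96.866 49.639,96.866.

Run 4: power S199 maps to stroke `#000000` (engrave). The run is open, so emit a `<polyline>` with points (Y-flipped): 8.461,105.818 44.500,105.996 50.231,136.635 59.061,117.271 68.620,108.055 107.293,105.970.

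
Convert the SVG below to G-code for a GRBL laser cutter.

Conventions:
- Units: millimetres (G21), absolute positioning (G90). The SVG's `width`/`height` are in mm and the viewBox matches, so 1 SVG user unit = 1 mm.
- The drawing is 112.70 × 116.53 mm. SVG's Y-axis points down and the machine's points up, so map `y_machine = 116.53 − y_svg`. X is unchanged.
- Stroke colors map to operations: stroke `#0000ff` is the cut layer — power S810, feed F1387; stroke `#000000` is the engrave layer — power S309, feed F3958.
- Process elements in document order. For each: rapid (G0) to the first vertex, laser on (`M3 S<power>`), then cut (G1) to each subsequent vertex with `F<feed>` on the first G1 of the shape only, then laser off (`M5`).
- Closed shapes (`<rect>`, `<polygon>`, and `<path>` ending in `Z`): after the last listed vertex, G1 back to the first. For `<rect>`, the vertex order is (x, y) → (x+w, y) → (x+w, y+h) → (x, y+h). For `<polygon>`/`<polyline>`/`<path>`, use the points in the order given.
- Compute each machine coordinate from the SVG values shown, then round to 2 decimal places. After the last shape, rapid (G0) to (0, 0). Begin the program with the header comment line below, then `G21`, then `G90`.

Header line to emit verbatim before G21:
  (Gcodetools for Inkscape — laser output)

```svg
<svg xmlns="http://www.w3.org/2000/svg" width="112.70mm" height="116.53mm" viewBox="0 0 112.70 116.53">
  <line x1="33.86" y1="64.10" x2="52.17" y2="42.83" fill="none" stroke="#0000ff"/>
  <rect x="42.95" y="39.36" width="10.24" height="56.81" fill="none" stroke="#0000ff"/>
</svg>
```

(Gcodetools for Inkscape — laser output)
G21
G90
G0 X33.86 Y52.43
M3 S810
G1 X52.17 Y73.70 F1387
M5
G0 X42.95 Y77.17
M3 S810
G1 X53.19 Y77.17 F1387
G1 X53.19 Y20.36
G1 X42.95 Y20.36
G1 X42.95 Y77.17
M5
G0 X0.00 Y0.00

1 u = 1 mm; y_m = 116.53 − y.

[1] `<line>` line segment, #0000ff→cut S810 F1387: (33.86,52.43) → (52.17,73.70)

[2] `<rect>` rectangle, #0000ff→cut S810 F1387: (42.95,77.17) → (53.19,77.17) → (53.19,20.36) → (42.95,20.36) → (42.95,77.17) (closed)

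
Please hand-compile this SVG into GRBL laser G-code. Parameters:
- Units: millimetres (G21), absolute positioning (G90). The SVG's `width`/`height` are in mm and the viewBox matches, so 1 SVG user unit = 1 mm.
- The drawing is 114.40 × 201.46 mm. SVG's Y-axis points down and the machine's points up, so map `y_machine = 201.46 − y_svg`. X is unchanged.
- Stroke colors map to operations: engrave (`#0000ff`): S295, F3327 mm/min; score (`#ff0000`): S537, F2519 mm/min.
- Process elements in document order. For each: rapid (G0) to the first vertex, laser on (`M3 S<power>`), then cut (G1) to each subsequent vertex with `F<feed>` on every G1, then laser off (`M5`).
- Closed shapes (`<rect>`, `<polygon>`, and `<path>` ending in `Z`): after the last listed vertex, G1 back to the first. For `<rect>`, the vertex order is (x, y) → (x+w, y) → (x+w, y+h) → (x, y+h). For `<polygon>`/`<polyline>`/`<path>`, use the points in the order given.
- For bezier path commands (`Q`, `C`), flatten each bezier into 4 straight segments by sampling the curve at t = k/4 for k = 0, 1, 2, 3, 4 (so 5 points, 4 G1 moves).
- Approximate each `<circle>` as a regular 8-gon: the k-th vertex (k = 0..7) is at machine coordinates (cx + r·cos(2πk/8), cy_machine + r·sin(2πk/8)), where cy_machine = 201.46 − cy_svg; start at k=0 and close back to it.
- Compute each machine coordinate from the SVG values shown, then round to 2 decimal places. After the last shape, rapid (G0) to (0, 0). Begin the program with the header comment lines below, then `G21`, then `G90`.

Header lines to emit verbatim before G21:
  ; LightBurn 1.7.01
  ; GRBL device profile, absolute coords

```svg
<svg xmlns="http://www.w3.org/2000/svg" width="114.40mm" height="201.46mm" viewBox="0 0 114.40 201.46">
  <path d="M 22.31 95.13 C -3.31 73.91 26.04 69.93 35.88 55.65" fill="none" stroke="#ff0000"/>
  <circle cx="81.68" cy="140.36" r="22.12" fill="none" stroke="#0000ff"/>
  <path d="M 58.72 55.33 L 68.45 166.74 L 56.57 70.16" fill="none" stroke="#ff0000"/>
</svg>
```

; LightBurn 1.7.01
; GRBL device profile, absolute coords
G21
G90
G0 X22.31 Y106.33
M3 S537
G1 X12.24 Y119.44 F2519
G1 X15.80 Y128.67 F2519
G1 X26.01 Y136.60 F2519
G1 X35.88 Y145.81 F2519
M5
G0 X103.80 Y61.10
M3 S295
G1 X97.32 Y76.74 F3327
G1 X81.68 Y83.22 F3327
G1 X66.04 Y76.74 F3327
G1 X59.56 Y61.10 F3327
G1 X66.04 Y45.46 F3327
G1 X81.68 Y38.98 F3327
G1 X97.32 Y45.46 F3327
G1 X103.80 Y61.10 F3327
M5
G0 X58.72 Y146.13
M3 S537
G1 X68.45 Y34.72 F2519
G1 X56.57 Y131.30 F2519
M5
G0 X0.00 Y0.00

Since the viewBox matches the mm dimensions, user units are millimetres directly. The only transform is the Y-flip y_m = 201.46 − y_svg.

Shape 1 is a cubic bezier drawn with `<path>`. Its stroke #ff0000 means score at S537, F2519. After flipping Y the toolpath is (22.31,106.33) → (12.24,119.44) → (15.80,128.67) → (26.01,136.60) → (35.88,145.81).

Shape 2 is a circle drawn with `<circle>`. Its stroke #0000ff means engrave at S295, F3327. After flipping Y the toolpath is (103.80,61.10) → (97.32,76.74) → (81.68,83.22) → (66.04,76.74) → (59.56,61.10) → (66.04,45.46) → (81.68,38.98) → (97.32,45.46) → (103.80,61.10), returning to the start.

Shape 3 is a open polyline drawn with `<path>`. Its stroke #ff0000 means score at S537, F2519. After flipping Y the toolpath is (58.72,146.13) → (68.45,34.72) → (56.57,131.30).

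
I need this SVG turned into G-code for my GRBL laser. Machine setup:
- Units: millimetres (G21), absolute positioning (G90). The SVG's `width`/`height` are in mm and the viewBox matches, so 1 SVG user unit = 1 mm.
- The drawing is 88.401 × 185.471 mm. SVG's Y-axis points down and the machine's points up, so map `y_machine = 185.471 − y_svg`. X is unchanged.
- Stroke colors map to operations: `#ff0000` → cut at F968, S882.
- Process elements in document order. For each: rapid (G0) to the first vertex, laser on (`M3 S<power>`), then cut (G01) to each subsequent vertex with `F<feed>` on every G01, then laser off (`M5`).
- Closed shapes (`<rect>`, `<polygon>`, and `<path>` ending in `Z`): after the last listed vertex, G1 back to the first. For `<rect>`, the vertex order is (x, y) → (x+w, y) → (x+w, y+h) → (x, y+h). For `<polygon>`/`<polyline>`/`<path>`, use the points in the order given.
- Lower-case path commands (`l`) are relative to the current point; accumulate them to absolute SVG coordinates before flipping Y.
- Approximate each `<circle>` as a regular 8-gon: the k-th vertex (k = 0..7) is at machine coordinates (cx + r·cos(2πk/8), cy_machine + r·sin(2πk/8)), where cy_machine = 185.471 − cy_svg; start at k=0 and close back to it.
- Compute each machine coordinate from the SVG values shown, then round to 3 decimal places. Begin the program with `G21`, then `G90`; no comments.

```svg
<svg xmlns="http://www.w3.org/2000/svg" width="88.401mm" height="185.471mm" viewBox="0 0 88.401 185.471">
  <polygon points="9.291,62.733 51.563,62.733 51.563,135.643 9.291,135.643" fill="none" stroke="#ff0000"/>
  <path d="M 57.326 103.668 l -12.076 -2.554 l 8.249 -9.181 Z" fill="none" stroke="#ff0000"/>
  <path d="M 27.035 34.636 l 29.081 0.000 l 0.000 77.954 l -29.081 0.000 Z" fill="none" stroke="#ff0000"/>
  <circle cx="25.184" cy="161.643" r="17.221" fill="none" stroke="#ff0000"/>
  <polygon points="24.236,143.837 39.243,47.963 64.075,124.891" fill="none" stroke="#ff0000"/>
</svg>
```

G21
G90
G0 X9.291 Y122.738
M3 S882
G01 X51.563 Y122.738 F968
G01 X51.563 Y49.828 F968
G01 X9.291 Y49.828 F968
G01 X9.291 Y122.738 F968
M5
G0 X57.326 Y81.803
M3 S882
G01 X45.250 Y84.357 F968
G01 X53.499 Y93.538 F968
G01 X57.326 Y81.803 F968
M5
G0 X27.035 Y150.835
M3 S882
G01 X56.116 Y150.835 F968
G01 X56.116 Y72.881 F968
G01 X27.035 Y72.881 F968
G01 X27.035 Y150.835 F968
M5
G0 X42.405 Y23.828
M3 S882
G01 X37.361 Y36.005 F968
G01 X25.184 Y41.049 F968
G01 X13.007 Y36.005 F968
G01 X7.963 Y23.828 F968
G01 X13.007 Y11.651 F968
G01 X25.184 Y6.607 F968
G01 X37.361 Y11.651 F968
G01 X42.405 Y23.828 F968
M5
G0 X24.236 Y41.634
M3 S882
G01 X39.243 Y137.508 F968
G01 X64.075 Y60.580 F968
G01 X24.236 Y41.634 F968
M5

Since the viewBox matches the mm dimensions, user units are millimetres directly. The only transform is the Y-flip y_m = 185.471 − y_svg.

Shape 1 is a rectangle drawn with `<polygon>`. Its stroke #ff0000 means cut at S882, F968. After flipping Y the toolpath is (9.291,122.738) → (51.563,122.738) → (51.563,49.828) → (9.291,49.828) → (9.291,122.738), returning to the start.

Shape 2 is a regular polygon drawn with `<path>`. Its stroke #ff0000 means cut at S882, F968. After flipping Y the toolpath is (57.326,81.803) → (45.250,84.357) → (53.499,93.538) → (57.326,81.803), returning to the start.

Shape 3 is a rectangle drawn with `<path>`. Its stroke #ff0000 means cut at S882, F968. After flipping Y the toolpath is (27.035,150.835) → (56.116,150.835) → (56.116,72.881) → (27.035,72.881) → (27.035,150.835), returning to the start.

Shape 4 is a circle drawn with `<circle>`. Its stroke #ff0000 means cut at S882, F968. After flipping Y the toolpath is (42.405,23.828) → (37.361,36.005) → (25.184,41.049) → (13.007,36.005) → (7.963,23.828) → (13.007,11.651) → (25.184,6.607) → (37.361,11.651) → (42.405,23.828), returning to the start.

Shape 5 is a closed polygon drawn with `<polygon>`. Its stroke #ff0000 means cut at S882, F968. After flipping Y the toolpath is (24.236,41.634) → (39.243,137.508) → (64.075,60.580) → (24.236,41.634), returning to the start.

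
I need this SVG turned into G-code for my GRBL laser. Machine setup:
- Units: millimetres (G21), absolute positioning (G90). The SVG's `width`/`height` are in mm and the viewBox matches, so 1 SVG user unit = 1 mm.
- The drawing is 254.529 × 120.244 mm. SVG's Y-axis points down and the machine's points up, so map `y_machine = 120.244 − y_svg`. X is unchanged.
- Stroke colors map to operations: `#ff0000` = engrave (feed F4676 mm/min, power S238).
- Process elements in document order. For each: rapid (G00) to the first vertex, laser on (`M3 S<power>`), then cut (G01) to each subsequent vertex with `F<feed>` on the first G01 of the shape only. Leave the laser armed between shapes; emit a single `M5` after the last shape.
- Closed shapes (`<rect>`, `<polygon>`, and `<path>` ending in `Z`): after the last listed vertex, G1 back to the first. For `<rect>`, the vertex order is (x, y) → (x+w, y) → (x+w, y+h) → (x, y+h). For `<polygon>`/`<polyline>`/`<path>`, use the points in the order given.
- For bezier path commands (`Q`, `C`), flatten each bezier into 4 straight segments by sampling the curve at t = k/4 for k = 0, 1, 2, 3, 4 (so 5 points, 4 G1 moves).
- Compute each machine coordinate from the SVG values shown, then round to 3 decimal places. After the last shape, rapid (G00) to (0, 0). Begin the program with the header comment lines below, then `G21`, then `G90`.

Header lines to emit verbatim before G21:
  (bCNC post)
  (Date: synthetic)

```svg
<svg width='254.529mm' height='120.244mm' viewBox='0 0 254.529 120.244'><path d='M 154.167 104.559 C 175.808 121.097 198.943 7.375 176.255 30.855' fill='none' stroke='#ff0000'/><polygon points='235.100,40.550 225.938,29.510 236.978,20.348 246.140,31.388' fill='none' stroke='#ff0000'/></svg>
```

1 u = 1 mm; y_m = 120.244 − y.

[1] `<path>` cubic bezier, #ff0000→engrave S238 F4676: (154.167,15.685) → (169.939,23.526) → (181.834,55.140) → (185.419,85.453) → (176.255,89.389)

[2] `<polygon>` regular polygon, #ff0000→engrave S238 F4676: (235.100,79.694) → (225.938,90.734) → (236.978,99.896) → (246.140,88.856) → (235.100,79.694) (closed)

(bCNC post)
(Date: synthetic)
G21
G90
G00 X154.167 Y15.685
M3 S238
G01 X169.939 Y23.526 F4676
G01 X181.834 Y55.140
G01 X185.419 Y85.453
G01 X176.255 Y89.389
G00 X235.100 Y79.694
M3 S238
G01 X225.938 Y90.734 F4676
G01 X236.978 Y99.896
G01 X246.140 Y88.856
G01 X235.100 Y79.694
M5
G00 X0.000 Y0.000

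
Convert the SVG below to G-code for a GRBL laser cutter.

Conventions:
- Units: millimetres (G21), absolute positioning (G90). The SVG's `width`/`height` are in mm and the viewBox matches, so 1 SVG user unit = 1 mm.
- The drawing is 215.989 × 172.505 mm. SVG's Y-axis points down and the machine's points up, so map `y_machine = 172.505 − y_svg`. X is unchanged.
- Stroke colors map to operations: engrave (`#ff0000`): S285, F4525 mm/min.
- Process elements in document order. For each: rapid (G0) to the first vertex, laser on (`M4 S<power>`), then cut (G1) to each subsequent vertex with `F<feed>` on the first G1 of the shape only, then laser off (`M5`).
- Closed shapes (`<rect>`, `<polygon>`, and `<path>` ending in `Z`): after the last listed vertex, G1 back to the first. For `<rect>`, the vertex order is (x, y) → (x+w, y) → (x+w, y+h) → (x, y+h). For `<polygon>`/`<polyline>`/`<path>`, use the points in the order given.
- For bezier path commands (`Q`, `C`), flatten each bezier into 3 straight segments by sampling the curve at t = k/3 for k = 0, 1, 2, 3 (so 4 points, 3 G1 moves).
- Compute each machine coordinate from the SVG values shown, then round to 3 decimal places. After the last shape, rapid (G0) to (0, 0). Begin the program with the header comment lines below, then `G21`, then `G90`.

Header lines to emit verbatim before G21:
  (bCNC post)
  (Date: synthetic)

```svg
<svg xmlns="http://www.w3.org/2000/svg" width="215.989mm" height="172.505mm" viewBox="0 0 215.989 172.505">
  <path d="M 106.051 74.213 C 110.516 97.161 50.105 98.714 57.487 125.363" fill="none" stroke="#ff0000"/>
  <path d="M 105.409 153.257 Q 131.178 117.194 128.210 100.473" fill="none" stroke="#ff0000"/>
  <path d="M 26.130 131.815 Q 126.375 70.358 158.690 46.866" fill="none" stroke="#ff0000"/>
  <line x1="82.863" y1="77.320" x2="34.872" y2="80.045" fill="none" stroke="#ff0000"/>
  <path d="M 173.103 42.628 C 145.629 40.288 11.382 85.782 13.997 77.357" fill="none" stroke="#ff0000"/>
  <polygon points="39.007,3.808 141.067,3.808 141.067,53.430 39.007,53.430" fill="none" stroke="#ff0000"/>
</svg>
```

(bCNC post)
(Date: synthetic)
G21
G90
G0 X106.051 Y98.292
M4 S285
G1 X93.804 Y80.754 F4525
G1 X67.789 Y67.148
G1 X57.487 Y47.142
M5
G0 X105.409 Y19.248
M4 S285
G1 X119.395 Y41.141 F4525
G1 X126.996 Y58.736
G1 X128.210 Y72.032
M5
G0 X26.130 Y40.690
M4 S285
G1 X85.412 Y77.443 F4525
G1 X129.599 Y105.759
G1 X158.690 Y125.639
M5
G0 X82.863 Y95.185
M4 S285
G1 X34.872 Y92.460 F4525
M5
G0 X173.103 Y129.877
M4 S285
G1 X119.062 Y120.041 F4525
G1 X47.979 Y100.927
G1 X13.997 Y95.148
M5
G0 X39.007 Y168.697
M4 S285
G1 X141.067 Y168.697 F4525
G1 X141.067 Y119.075
G1 X39.007 Y119.075
G1 X39.007 Y168.697
M5
G0 X0.000 Y0.000

1 u = 1 mm; y_m = 172.505 − y.

[1] `<path>` cubic bezier, #ff0000→engrave S285 F4525: (106.051,98.292) → (93.804,80.754) → (67.789,67.148) → (57.487,47.142)

[2] `<path>` quadratic bezier, #ff0000→engrave S285 F4525: (105.409,19.248) → (119.395,41.141) → (126.996,58.736) → (128.210,72.032)

[3] `<path>` quadratic bezier, #ff0000→engrave S285 F4525: (26.130,40.690) → (85.412,77.443) → (129.599,105.759) → (158.690,125.639)

[4] `<line>` line segment, #ff0000→engrave S285 F4525: (82.863,95.185) → (34.872,92.460)

[5] `<path>` cubic bezier, #ff0000→engrave S285 F4525: (173.103,129.877) → (119.062,120.041) → (47.979,100.927) → (13.997,95.148)

[6] `<polygon>` rectangle, #ff0000→engrave S285 F4525: (39.007,168.697) → (141.067,168.697) → (141.067,119.075) → (39.007,119.075) → (39.007,168.697) (closed)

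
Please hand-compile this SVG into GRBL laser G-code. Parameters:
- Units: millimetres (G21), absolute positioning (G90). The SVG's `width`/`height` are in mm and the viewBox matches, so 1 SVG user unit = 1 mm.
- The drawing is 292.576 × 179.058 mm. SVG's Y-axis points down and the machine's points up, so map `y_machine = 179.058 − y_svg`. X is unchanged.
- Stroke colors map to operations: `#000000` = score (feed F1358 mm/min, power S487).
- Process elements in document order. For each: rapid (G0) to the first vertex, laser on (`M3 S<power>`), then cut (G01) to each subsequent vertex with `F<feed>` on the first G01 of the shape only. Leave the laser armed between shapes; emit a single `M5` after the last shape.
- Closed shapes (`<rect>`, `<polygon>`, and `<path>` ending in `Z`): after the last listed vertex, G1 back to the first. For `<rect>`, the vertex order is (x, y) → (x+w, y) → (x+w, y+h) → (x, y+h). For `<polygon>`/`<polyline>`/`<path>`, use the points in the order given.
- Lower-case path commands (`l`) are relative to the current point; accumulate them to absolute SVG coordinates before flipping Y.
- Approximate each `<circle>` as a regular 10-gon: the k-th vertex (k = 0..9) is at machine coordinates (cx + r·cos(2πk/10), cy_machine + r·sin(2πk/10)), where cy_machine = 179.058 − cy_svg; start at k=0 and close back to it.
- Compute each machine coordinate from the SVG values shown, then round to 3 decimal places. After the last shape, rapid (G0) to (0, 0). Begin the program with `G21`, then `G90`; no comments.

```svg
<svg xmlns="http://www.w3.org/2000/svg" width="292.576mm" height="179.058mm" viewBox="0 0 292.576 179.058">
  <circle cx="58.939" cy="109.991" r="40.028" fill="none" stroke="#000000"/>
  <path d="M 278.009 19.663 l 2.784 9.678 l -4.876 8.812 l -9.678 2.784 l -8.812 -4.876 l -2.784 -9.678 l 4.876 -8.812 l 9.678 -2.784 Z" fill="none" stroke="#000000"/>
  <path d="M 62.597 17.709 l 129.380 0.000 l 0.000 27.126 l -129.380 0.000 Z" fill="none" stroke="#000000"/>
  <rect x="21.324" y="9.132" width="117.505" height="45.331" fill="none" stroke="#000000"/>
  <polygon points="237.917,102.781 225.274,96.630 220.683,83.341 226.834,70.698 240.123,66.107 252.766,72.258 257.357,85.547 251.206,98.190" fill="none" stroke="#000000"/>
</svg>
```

viewBox `0 0 292.576 179.058` with mm width/height → 1 unit = 1 mm. Flip: y_m = 179.058 − y_svg.

**Shape 1** — `<circle>` circle, stroke `#000000` → score (S487, F1358). Machine vertices: (98.967,69.067) → (91.322,92.595) → (71.308,107.136) → (46.570,107.136) → (26.556,92.595) → (18.911,69.067) → (26.556,45.539) → (46.570,30.998) → (71.308,30.998) → (91.322,45.539) → (98.967,69.067). Closed: final G1 returns to the first vertex.

**Shape 2** — `<path>` regular polygon, stroke `#000000` → score (S487, F1358). Machine vertices: (278.009,159.395) → (280.793,149.717) → (275.917,140.905) → (266.239,138.121) → (257.427,142.997) → (254.643,152.675) → (259.519,161.487) → (269.197,164.271) → (278.009,159.395). Closed: final G1 returns to the first vertex.

**Shape 3** — `<path>` rectangle, stroke `#000000` → score (S487, F1358). Machine vertices: (62.597,161.349) → (191.977,161.349) → (191.977,134.223) → (62.597,134.223) → (62.597,161.349). Closed: final G1 returns to the first vertex.

**Shape 4** — `<rect>` rectangle, stroke `#000000` → score (S487, F1358). Machine vertices: (21.324,169.926) → (138.829,169.926) → (138.829,124.595) → (21.324,124.595) → (21.324,169.926). Closed: final G1 returns to the first vertex.

**Shape 5** — `<polygon>` regular polygon, stroke `#000000` → score (S487, F1358). Machine vertices: (237.917,76.277) → (225.274,82.428) → (220.683,95.717) → (226.834,108.360) → (240.123,112.951) → (252.766,106.800) → (257.357,93.511) → (251.206,80.868) → (237.917,76.277). Closed: final G1 returns to the first vertex.

G21
G90
G0 X98.967 Y69.067
M3 S487
G01 X91.322 Y92.595 F1358
G01 X71.308 Y107.136
G01 X46.570 Y107.136
G01 X26.556 Y92.595
G01 X18.911 Y69.067
G01 X26.556 Y45.539
G01 X46.570 Y30.998
G01 X71.308 Y30.998
G01 X91.322 Y45.539
G01 X98.967 Y69.067
G0 X278.009 Y159.395
M3 S487
G01 X280.793 Y149.717 F1358
G01 X275.917 Y140.905
G01 X266.239 Y138.121
G01 X257.427 Y142.997
G01 X254.643 Y152.675
G01 X259.519 Y161.487
G01 X269.197 Y164.271
G01 X278.009 Y159.395
G0 X62.597 Y161.349
M3 S487
G01 X191.977 Y161.349 F1358
G01 X191.977 Y134.223
G01 X62.597 Y134.223
G01 X62.597 Y161.349
G0 X21.324 Y169.926
M3 S487
G01 X138.829 Y169.926 F1358
G01 X138.829 Y124.595
G01 X21.324 Y124.595
G01 X21.324 Y169.926
G0 X237.917 Y76.277
M3 S487
G01 X225.274 Y82.428 F1358
G01 X220.683 Y95.717
G01 X226.834 Y108.360
G01 X240.123 Y112.951
G01 X252.766 Y106.800
G01 X257.357 Y93.511
G01 X251.206 Y80.868
G01 X237.917 Y76.277
M5
G0 X0.000 Y0.000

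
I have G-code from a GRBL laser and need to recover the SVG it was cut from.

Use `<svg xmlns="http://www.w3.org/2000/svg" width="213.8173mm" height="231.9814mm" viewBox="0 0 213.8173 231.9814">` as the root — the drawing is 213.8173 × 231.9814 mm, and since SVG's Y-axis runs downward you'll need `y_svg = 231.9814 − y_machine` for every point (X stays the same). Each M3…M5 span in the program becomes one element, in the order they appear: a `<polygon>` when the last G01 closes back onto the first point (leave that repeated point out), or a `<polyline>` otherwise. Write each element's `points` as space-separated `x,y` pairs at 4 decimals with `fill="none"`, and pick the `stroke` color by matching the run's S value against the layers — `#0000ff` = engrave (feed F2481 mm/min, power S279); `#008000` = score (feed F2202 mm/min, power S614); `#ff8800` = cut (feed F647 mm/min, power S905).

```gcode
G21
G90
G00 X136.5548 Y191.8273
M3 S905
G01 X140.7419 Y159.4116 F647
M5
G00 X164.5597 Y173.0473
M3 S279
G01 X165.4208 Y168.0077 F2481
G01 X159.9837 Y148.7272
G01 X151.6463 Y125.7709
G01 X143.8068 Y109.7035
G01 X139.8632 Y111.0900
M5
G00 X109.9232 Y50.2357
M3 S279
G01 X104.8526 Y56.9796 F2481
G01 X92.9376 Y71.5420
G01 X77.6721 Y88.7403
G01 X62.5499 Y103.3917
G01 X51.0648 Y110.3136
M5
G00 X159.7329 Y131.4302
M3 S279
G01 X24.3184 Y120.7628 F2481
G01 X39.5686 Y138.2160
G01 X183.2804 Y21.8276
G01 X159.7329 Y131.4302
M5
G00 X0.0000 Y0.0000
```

Machine Y-up, SVG Y-down with viewBox height 231.9814, so y_svg = 231.9814 − y_machine; X carries over.

Run 1: S905 ⇒ cut layer `#ff8800`. The run is open, so emit a `<polyline>` with points (Y-flipped): 136.5548,40.1541 140.7419,72.5698.

Run 2: power S279 maps to stroke `#0000ff` (engrave). The run is open, so emit a `<polyline>` with points (Y-flipped): 164.5597,58.9341 165.4208,63.9737 159.9837,83.2542 151.6463,106.2105 143.8068,122.2779 139.8632,120.8914.

Run 3: power S279 maps to stroke `#0000ff` (engrave). The run is open, so emit a `<polyline>` with points (Y-flipped): 109.9232,181.7457 104.8526,175.0018 92.9376,160.4394 77.6721,143.2411 62.5499,128.5897 51.0648,121.6678.

Run 4: power S279 maps to stroke `#0000ff` (engrave). The run returns to its start, so emit a `<polygon>` with points (Y-flipped): 159.7329,100.5512 24.3184,111.2186 39.5686,93.7654 183.2804,210.1538.

<svg xmlns="http://www.w3.org/2000/svg" width="213.8173mm" height="231.9814mm" viewBox="0 0 213.8173 231.9814">
  <polyline points="136.5548,40.1541 140.7419,72.5698" fill="none" stroke="#ff8800"/>
  <polyline points="164.5597,58.9341 165.4208,63.9737 159.9837,83.2542 151.6463,106.2105 143.8068,122.2779 139.8632,120.8914" fill="none" stroke="#0000ff"/>
  <polyline points="109.9232,181.7457 104.8526,175.0018 92.9376,160.4394 77.6721,143.2411 62.5499,128.5897 51.0648,121.6678" fill="none" stroke="#0000ff"/>
  <polygon points="159.7329,100.5512 24.3184,111.2186 39.5686,93.7654 183.2804,210.1538" fill="none" stroke="#0000ff"/>
</svg>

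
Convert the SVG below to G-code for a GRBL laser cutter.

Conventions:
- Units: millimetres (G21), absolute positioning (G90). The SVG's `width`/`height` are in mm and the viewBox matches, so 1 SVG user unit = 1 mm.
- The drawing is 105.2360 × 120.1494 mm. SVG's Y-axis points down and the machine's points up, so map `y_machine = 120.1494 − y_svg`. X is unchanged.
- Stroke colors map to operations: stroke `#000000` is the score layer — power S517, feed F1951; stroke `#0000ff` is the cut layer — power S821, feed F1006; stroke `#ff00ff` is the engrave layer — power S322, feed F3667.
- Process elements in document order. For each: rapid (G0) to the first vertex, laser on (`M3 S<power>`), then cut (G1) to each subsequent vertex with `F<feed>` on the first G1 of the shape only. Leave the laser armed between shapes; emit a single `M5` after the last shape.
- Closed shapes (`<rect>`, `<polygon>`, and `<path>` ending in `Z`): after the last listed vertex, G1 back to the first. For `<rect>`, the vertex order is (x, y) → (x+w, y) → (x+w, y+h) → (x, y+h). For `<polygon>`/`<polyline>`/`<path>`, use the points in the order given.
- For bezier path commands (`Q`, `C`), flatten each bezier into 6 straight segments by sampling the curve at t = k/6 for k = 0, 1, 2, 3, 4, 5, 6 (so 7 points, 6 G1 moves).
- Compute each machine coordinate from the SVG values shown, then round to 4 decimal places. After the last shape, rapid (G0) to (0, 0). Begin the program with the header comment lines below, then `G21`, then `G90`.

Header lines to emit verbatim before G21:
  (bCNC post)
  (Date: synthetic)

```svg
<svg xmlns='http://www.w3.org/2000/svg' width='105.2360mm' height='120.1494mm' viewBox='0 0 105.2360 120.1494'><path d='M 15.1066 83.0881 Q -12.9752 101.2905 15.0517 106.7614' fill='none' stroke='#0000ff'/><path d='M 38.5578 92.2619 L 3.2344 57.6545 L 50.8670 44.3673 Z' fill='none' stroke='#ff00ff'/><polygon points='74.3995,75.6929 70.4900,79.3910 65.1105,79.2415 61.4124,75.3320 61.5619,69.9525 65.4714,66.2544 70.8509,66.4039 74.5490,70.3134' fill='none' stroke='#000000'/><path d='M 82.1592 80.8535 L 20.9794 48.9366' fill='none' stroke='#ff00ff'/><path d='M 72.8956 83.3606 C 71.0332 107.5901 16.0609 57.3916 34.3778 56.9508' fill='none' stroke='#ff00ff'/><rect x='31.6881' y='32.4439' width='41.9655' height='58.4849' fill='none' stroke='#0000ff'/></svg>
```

Since the viewBox matches the mm dimensions, user units are millimetres directly. The only transform is the Y-flip y_m = 120.1494 − y_svg.

Shape 1 is a quadratic bezier drawn with `<path>`. Its stroke #0000ff means cut at S821, F1006. After flipping Y the toolpath is (15.1066,37.0613) → (7.3046,31.3475) → (2.6197,26.3410) → (1.0520,22.0418) → (2.6014,18.4499) → (7.2680,15.5653) → (15.0517,13.3880).

Shape 2 is a regular polygon drawn with `<path>`. Its stroke #ff00ff means engrave at S322, F3667. After flipping Y the toolpath is (38.5578,27.8875) → (3.2344,62.4949) → (50.8670,75.7821) → (38.5578,27.8875), returning to the start.

Shape 3 is a regular polygon drawn with `<polygon>`. Its stroke #000000 means score at S517, F1951. After flipping Y the toolpath is (74.3995,44.4565) → (70.4900,40.7584) → (65.1105,40.9079) → (61.4124,44.8174) → (61.5619,50.1969) → (65.4714,53.8950) → (70.8509,53.7455) → (74.5490,49.8360) → (74.3995,44.4565), returning to the start.

Shape 4 is a line segment drawn with `<path>`. Its stroke #ff00ff means engrave at S322, F3667. After flipping Y the toolpath is (82.1592,39.2959) → (20.9794,71.2128).

Shape 5 is a cubic bezier drawn with `<path>`. Its stroke #ff00ff means engrave at S322, F3667. After flipping Y the toolpath is (72.8956,36.7888) → (68.1238,30.3014) → (58.0113,32.7692) → (46.0695,40.7423) → (35.8092,50.7714) → (30.7416,59.4067) → (34.3778,63.1986).

Shape 6 is a rectangle drawn with `<rect>`. Its stroke #0000ff means cut at S821, F1006. After flipping Y the toolpath is (31.6881,87.7055) → (73.6536,87.7055) → (73.6536,29.2206) → (31.6881,29.2206) → (31.6881,87.7055), returning to the start.

(bCNC post)
(Date: synthetic)
G21
G90
G0 X15.1066 Y37.0613
M3 S821
G1 X7.3046 Y31.3475 F1006
G1 X2.6197 Y26.3410
G1 X1.0520 Y22.0418
G1 X2.6014 Y18.4499
G1 X7.2680 Y15.5653
G1 X15.0517 Y13.3880
G0 X38.5578 Y27.8875
M3 S322
G1 X3.2344 Y62.4949 F3667
G1 X50.8670 Y75.7821
G1 X38.5578 Y27.8875
G0 X74.3995 Y44.4565
M3 S517
G1 X70.4900 Y40.7584 F1951
G1 X65.1105 Y40.9079
G1 X61.4124 Y44.8174
G1 X61.5619 Y50.1969
G1 X65.4714 Y53.8950
G1 X70.8509 Y53.7455
G1 X74.5490 Y49.8360
G1 X74.3995 Y44.4565
G0 X82.1592 Y39.2959
M3 S322
G1 X20.9794 Y71.2128 F3667
G0 X72.8956 Y36.7888
M3 S322
G1 X68.1238 Y30.3014 F3667
G1 X58.0113 Y32.7692
G1 X46.0695 Y40.7423
G1 X35.8092 Y50.7714
G1 X30.7416 Y59.4067
G1 X34.3778 Y63.1986
G0 X31.6881 Y87.7055
M3 S821
G1 X73.6536 Y87.7055 F1006
G1 X73.6536 Y29.2206
G1 X31.6881 Y29.2206
G1 X31.6881 Y87.7055
M5
G0 X0.0000 Y0.0000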